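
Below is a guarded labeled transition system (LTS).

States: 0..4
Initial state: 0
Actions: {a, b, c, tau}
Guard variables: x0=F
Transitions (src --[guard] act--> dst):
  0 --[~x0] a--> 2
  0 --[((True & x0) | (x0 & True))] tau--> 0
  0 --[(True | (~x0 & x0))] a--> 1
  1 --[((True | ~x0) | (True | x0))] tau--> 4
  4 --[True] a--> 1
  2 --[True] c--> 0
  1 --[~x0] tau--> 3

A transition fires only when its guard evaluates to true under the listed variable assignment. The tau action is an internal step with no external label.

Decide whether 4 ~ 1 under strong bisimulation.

Answer: NOT BISIMILAR

Trace:
Bisimulation quotient by refinement:
  π0 = {{0,1,2,3,4}}
  π1 = {{0,4},{1},{2},{3}}
  π2 = {{0},{1},{2},{3},{4}}
Fixed point at round 3; 5 class(es).
class of 4: {4}; class of 1: {1}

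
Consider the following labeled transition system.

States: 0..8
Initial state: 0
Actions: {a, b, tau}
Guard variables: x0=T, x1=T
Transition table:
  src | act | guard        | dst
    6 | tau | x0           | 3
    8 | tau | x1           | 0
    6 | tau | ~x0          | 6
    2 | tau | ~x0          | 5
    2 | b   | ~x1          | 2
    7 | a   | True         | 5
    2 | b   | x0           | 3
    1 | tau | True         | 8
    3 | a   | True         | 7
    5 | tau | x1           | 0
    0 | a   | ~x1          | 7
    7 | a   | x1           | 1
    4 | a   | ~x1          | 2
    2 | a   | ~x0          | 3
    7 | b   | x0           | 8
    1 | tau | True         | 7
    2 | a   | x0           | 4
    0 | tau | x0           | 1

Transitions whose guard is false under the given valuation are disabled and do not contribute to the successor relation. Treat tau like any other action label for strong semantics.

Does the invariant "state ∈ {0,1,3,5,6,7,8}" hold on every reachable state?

Answer: INVARIANT HOLDS

Analysis:
Safe = {0,1,3,5,6,7,8}
Reach set: {0,1,5,7,8}
  0: safe
  1: safe
  5: safe
  7: safe
  8: safe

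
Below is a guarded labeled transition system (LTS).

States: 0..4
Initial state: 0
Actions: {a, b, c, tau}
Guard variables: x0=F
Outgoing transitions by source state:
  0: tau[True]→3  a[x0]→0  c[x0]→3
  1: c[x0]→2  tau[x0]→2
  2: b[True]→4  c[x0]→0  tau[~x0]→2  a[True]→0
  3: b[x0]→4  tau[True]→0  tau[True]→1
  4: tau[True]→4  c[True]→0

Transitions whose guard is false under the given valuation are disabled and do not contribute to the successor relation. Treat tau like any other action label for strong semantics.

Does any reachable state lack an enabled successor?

Answer: DEADLOCK at state 1

Trace:
Reach set: {0,1,3}
  0: tau→3  [1 out]
  1: ∅  [no exit]
  3: tau→0  tau→1  [2 out]
witness 1: tau·tau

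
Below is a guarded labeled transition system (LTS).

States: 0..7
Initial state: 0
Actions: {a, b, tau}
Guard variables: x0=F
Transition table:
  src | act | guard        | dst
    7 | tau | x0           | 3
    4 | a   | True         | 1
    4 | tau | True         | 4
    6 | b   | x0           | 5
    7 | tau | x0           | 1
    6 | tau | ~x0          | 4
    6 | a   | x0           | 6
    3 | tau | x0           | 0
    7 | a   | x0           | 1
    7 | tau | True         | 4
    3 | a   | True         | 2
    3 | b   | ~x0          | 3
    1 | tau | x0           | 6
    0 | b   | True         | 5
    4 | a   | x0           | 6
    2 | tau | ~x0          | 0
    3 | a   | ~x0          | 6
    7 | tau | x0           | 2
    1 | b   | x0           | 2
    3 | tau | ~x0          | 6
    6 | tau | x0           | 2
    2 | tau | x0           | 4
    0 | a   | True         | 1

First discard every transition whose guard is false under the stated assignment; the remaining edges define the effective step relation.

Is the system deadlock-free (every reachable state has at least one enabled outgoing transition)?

Answer: DEADLOCK at state 1

Analysis:
R = {0,1,5}
  0: a→1  b→5  [deg 2]
  1: ∅  [deadlock]
  5: ∅  [deadlock]
trace reaching 1: a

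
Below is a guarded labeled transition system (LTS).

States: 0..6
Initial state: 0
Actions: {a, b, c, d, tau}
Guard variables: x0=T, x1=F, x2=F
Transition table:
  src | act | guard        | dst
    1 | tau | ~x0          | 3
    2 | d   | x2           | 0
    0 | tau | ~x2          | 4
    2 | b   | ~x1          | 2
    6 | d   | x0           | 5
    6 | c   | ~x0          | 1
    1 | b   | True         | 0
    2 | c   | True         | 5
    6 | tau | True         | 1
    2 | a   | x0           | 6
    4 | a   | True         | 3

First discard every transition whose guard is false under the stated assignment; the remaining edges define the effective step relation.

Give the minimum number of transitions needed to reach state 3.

Answer: 2

Trace:
Layered search for 3:
  L0 = {0}
  L1 = {4}
  L2 = {3}
first hit 3 at d=2 via tau·a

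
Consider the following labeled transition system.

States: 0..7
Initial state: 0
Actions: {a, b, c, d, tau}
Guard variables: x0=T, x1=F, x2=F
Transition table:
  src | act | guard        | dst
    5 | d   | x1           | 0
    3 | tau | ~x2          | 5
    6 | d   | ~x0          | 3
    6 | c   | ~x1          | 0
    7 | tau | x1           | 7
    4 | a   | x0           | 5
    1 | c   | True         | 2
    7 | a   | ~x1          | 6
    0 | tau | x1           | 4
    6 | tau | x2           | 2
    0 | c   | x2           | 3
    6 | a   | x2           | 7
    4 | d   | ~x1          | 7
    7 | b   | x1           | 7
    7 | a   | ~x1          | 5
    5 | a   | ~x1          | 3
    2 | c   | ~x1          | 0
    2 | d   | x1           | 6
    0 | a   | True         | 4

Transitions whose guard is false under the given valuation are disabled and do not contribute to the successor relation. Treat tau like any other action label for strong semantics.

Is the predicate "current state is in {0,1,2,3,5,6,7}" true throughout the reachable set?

Inv-set: {0,1,2,3,5,6,7}
Reach set: {0,3,4,5,6,7}
  0: safe
  3: safe
  4: ✗ unsafe
  5: safe
  6: safe
  7: safe
counterexample path to 4: a

Answer: INVARIANT VIOLATED at state 4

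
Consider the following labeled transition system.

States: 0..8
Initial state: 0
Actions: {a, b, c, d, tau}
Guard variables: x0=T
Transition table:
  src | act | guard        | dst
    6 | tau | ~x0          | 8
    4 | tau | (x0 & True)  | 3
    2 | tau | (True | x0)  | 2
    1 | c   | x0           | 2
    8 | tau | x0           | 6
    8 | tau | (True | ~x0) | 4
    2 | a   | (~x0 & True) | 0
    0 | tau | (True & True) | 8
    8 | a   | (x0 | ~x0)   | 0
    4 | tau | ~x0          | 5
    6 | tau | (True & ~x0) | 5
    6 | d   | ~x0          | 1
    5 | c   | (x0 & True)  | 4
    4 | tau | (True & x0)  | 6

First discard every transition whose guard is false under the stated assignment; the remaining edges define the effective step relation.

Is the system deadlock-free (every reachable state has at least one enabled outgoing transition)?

Answer: DEADLOCK at state 3

Trace:
Reachable = {0,3,4,6,8}
  0: tau→8  [1 out]
  3: ∅  [STUCK]
  4: tau→3  tau→6  [2 out]
  6: ∅  [STUCK]
  8: a→0  tau→4  tau→6  [3 out]
Path to 3: tau·tau·tau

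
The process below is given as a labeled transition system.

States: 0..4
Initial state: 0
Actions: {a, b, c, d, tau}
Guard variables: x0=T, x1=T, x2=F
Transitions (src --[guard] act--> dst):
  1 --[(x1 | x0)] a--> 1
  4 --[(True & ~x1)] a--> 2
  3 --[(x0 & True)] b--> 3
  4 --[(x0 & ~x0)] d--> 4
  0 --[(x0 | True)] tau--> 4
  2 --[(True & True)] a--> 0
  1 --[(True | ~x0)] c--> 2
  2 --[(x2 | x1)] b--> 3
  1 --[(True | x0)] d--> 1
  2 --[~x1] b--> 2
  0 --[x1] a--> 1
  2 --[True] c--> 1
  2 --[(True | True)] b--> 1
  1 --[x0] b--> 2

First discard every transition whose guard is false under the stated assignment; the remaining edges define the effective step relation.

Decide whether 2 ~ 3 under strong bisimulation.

Compute ~ classes (split until stable):
  round 0: {{0,1,2,3,4}}
  round 1: {{0},{1},{2},{3},{4}}
Fixed point at round 2; 5 class(es).
2∈{2}, 3∈{3}

Answer: NOT BISIMILAR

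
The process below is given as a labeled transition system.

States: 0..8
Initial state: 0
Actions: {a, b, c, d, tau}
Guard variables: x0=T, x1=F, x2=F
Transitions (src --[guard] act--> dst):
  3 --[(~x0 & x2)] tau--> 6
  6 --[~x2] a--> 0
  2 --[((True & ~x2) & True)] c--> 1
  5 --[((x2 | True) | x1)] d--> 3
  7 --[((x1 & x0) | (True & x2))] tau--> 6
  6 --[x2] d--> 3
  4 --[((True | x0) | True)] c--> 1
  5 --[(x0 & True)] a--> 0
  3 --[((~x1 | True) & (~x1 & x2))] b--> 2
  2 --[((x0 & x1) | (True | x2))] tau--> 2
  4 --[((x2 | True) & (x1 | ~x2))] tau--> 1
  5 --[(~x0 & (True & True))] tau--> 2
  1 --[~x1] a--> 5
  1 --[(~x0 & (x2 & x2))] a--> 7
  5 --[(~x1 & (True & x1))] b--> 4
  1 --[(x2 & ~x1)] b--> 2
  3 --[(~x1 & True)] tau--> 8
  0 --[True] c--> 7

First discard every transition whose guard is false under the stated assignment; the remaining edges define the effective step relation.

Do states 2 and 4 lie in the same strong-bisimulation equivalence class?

Refine partition for ~:
  round 0: {{0,1,2,3,4,5,6,7,8}}
  round 1: {{0},{1,6},{2,4},{3},{5},{7,8}}
  round 2: {{0},{1},{2},{3},{4},{5},{6},{7,8}}
8 equivalence class(es) (converged in 3)
2∈{2}, 4∈{4}

Answer: NOT BISIMILAR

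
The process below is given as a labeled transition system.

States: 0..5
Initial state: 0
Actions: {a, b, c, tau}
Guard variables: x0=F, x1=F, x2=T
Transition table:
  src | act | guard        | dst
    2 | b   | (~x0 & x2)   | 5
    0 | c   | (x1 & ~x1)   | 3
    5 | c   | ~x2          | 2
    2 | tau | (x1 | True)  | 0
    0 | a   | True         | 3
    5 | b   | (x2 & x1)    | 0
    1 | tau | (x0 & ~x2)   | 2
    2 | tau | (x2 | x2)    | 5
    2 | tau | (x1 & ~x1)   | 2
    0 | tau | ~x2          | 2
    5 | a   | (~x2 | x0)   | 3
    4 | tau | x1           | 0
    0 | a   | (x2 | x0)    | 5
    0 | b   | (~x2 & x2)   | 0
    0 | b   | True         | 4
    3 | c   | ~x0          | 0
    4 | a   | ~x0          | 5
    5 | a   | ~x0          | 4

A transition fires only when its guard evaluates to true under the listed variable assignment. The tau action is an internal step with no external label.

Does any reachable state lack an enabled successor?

Answer: DEADLOCK-FREE

Working:
Reach set: {0,3,4,5}
  0: a→3  a→5  b→4  [deg 3]
  3: c→0  [deg 1]
  4: a→5  [deg 1]
  5: a→4  [deg 1]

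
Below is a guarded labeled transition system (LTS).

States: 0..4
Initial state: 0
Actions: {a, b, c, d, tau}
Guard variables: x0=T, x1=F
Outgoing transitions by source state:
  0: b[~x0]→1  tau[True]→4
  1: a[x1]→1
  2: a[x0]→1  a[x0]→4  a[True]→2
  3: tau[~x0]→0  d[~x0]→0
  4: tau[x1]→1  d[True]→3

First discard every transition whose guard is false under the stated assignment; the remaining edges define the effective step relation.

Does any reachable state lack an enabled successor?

Reachable = {0,3,4}
  0: tau→4  [1 exit(s)]
  3: ∅  [STUCK]
  4: d→3  [1 exit(s)]
trace reaching 3: tau·d

Answer: DEADLOCK at state 3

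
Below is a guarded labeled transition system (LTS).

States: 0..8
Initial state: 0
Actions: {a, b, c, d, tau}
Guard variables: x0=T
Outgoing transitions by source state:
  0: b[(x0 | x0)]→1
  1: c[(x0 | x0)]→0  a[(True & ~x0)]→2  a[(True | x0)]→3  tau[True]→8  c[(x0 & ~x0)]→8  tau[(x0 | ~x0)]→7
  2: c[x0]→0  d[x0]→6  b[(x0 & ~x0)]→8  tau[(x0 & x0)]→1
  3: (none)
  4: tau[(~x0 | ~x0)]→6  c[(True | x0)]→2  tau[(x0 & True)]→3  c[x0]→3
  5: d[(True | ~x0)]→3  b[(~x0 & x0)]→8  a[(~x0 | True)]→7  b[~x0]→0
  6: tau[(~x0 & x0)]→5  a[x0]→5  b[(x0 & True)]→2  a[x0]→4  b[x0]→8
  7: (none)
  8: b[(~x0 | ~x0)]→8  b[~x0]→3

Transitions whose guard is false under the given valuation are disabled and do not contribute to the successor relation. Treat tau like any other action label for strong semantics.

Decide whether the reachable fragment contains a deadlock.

Reachable = {0,1,3,7,8}
  0: b→1  [deg 1]
  1: a→3  c→0  tau→7  tau→8  [deg 4]
  3: ∅  [no exit]
  7: ∅  [no exit]
  8: ∅  [no exit]
trace reaching 3: b·a

Answer: DEADLOCK at state 3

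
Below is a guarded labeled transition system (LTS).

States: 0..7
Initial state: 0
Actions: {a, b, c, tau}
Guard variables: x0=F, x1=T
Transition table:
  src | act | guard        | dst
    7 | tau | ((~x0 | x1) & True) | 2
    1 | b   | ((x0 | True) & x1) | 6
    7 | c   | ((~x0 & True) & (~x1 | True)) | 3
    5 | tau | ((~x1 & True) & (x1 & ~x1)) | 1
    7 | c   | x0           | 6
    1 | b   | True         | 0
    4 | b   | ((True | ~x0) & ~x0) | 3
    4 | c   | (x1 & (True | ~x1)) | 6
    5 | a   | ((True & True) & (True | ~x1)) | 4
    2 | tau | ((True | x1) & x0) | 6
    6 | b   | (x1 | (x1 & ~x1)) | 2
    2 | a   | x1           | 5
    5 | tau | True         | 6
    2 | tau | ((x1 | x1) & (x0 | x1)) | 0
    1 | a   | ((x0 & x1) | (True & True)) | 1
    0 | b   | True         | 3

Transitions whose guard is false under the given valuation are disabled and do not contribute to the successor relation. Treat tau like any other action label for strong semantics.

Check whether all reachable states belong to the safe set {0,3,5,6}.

Answer: INVARIANT HOLDS

Working:
Safe = {0,3,5,6}
Reach set: {0,3}
  0: ok
  3: ok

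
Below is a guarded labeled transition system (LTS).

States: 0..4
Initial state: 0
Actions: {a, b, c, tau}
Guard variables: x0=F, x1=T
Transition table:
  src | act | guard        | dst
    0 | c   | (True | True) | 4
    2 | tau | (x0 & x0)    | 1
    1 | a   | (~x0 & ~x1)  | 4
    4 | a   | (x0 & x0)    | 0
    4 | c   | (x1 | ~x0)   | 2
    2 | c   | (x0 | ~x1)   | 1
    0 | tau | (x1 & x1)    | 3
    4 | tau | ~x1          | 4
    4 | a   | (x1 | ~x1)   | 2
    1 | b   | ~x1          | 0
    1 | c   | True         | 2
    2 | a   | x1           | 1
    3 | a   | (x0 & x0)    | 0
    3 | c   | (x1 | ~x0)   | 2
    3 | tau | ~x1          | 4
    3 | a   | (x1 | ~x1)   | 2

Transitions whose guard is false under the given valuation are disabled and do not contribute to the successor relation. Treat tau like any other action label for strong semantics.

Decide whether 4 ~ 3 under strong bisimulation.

Refine partition for ~:
  P[0] = {{0,1,2,3,4}}
  P[1] = {{0},{1},{2},{3,4}}
Fixed point at round 2; 4 class(es).
[4]={3,4}  [3]={3,4}

Answer: BISIMILAR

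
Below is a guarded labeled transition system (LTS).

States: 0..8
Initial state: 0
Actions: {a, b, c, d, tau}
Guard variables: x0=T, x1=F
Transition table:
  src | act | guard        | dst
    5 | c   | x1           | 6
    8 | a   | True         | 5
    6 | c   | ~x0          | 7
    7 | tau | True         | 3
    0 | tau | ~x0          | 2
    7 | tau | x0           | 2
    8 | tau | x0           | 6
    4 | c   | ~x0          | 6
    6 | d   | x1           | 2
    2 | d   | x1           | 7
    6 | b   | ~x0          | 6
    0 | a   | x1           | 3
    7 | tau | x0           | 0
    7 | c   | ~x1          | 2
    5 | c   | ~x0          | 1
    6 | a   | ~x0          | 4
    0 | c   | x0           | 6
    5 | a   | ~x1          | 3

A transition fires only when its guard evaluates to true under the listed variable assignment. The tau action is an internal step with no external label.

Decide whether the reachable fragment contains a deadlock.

Reach set: {0,6}
  0: c→6  [1 exit(s)]
  6: ∅  [no exit]
witness 6: c

Answer: DEADLOCK at state 6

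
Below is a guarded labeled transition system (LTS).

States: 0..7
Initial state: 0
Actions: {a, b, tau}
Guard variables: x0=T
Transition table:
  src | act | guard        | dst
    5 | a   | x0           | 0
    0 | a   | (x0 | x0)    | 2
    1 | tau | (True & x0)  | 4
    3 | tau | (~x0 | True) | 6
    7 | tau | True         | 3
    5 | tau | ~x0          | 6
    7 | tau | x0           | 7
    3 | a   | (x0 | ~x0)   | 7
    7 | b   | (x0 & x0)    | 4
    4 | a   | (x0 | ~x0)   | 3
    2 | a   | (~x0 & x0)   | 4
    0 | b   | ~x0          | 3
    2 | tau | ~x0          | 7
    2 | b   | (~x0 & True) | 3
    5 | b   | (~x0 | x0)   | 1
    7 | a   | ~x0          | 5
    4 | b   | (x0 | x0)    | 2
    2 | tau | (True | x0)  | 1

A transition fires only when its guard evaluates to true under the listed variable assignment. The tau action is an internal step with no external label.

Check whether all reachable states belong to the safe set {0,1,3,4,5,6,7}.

Allowed set {0,1,3,4,5,6,7}
Reach set: {0,1,2,3,4,6,7}
  0: ok
  1: ok
  2: outside
  3: ok
  4: ok
  6: ok
  7: ok
counterexample path to 2: a

Answer: INVARIANT VIOLATED at state 2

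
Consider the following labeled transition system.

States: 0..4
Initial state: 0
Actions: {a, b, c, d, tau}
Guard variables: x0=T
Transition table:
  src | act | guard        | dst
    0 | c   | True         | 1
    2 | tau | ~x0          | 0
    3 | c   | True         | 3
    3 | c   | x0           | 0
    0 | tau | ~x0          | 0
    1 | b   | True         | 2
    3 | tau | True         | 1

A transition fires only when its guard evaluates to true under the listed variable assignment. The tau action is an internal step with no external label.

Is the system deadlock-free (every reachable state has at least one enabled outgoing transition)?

Answer: DEADLOCK at state 2

Working:
Reachable = {0,1,2}
  0: c→1  [1 out]
  1: b→2  [1 out]
  2: ∅  [STUCK]
witness 2: c·b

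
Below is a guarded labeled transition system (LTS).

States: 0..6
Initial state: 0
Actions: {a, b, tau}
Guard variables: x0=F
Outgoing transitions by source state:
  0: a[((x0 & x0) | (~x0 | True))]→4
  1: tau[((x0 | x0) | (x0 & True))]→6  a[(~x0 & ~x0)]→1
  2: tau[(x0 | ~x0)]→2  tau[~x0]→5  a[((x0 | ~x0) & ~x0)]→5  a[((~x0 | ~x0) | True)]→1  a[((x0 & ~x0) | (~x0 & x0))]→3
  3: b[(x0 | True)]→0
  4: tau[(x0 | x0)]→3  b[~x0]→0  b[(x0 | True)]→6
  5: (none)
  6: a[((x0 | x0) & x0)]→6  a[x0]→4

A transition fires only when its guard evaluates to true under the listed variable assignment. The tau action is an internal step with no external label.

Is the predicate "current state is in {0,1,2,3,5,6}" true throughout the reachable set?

Safe = {0,1,2,3,5,6}
Reachable = {0,4,6}
  0: ok
  4: ✗ unsafe
  6: ok
witness against invariant: a → 4

Answer: INVARIANT VIOLATED at state 4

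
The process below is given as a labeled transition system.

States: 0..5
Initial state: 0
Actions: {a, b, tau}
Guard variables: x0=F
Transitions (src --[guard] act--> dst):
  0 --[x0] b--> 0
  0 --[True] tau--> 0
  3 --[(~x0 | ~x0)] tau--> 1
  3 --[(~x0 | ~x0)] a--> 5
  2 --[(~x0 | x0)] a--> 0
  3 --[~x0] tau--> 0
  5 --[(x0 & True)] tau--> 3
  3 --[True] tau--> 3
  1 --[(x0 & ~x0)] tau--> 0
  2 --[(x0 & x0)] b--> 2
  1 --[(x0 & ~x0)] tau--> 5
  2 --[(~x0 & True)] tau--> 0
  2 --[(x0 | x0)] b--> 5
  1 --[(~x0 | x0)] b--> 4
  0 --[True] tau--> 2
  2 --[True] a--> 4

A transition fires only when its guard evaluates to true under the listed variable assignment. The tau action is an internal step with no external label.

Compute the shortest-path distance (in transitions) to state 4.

Breadth-first toward 4:
  depth 0: {0}
  depth 1: {2}
  depth 2: {4}
first hit 4 at d=2 via tau·a

Answer: 2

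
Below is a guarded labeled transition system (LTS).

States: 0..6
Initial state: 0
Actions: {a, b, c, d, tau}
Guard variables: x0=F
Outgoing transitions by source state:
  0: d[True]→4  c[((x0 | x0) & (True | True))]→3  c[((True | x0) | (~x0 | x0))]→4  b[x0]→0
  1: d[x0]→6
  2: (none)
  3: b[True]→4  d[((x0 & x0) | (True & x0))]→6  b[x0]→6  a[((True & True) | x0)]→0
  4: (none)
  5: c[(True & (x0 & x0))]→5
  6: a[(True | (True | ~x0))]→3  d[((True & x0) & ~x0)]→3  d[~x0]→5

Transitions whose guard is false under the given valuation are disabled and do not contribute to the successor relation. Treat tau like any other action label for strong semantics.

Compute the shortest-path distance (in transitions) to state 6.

Breadth-first toward 6:
  Layer 0: {0}
  Layer 1: {4}
6 never appears.

Answer: UNREACHABLE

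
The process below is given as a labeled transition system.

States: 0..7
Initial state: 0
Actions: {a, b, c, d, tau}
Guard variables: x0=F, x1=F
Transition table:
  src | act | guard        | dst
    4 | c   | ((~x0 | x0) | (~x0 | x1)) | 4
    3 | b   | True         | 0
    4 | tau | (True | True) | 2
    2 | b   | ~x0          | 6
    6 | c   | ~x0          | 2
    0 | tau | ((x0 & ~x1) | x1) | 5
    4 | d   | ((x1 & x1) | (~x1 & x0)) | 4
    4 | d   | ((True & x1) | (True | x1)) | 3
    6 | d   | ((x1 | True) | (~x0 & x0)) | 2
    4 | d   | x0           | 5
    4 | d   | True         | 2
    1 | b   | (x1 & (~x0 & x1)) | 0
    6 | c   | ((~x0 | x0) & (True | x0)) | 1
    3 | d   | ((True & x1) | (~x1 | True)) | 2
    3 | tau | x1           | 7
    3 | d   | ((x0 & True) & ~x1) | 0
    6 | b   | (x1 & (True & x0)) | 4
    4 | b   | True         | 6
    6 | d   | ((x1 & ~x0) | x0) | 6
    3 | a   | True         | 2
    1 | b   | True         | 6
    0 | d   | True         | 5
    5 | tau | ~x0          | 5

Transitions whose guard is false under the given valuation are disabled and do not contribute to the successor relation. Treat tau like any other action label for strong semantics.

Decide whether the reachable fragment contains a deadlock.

R = {0,5}
  0: d→5  [1 out]
  5: tau→5  [1 out]

Answer: DEADLOCK-FREE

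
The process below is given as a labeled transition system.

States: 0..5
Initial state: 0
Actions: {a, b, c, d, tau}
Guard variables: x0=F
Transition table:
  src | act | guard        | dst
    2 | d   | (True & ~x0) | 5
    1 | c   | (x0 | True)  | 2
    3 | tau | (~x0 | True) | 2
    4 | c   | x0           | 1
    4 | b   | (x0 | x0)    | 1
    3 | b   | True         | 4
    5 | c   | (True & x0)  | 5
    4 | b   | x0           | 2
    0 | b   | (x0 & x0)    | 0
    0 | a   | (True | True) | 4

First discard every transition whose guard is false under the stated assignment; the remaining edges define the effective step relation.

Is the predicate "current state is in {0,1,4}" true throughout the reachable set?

Answer: INVARIANT HOLDS

Analysis:
Inv-set: {0,1,4}
Reach set: {0,4}
  0: safe
  4: safe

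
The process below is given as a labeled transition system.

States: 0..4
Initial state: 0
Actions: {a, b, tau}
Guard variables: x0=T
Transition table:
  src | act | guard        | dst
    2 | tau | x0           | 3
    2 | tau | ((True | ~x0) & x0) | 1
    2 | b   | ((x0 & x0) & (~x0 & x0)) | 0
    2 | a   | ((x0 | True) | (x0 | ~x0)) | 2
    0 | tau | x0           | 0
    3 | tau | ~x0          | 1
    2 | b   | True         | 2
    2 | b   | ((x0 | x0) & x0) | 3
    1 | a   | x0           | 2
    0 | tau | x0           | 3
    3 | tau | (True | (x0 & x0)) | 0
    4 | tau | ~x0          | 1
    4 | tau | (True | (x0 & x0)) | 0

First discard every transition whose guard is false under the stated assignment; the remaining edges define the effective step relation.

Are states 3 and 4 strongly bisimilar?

Compute ~ classes (split until stable):
  P[0] = {{0,1,2,3,4}}
  P[1] = {{0,3,4},{1},{2}}
3 equivalence class(es) (converged in 2)
3∈{0,3,4}, 4∈{0,3,4}

Answer: BISIMILAR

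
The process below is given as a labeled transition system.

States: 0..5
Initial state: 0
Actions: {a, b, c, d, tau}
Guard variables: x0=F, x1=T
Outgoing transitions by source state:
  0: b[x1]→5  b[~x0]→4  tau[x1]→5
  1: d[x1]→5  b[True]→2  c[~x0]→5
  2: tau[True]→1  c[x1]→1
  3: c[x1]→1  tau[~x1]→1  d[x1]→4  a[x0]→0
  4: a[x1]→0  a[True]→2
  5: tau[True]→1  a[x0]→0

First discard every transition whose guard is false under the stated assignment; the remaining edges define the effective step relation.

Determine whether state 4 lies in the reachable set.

Answer: REACHABLE

Working:
After dropping false guards: 13 live edges.
L0 = {0}
L1 = {4,5}  cumulative {0,4,5}
L2 = {1,2}  cumulative {0,1,2,4,5}
R = {0,1,2,4,5}
Path to 4: b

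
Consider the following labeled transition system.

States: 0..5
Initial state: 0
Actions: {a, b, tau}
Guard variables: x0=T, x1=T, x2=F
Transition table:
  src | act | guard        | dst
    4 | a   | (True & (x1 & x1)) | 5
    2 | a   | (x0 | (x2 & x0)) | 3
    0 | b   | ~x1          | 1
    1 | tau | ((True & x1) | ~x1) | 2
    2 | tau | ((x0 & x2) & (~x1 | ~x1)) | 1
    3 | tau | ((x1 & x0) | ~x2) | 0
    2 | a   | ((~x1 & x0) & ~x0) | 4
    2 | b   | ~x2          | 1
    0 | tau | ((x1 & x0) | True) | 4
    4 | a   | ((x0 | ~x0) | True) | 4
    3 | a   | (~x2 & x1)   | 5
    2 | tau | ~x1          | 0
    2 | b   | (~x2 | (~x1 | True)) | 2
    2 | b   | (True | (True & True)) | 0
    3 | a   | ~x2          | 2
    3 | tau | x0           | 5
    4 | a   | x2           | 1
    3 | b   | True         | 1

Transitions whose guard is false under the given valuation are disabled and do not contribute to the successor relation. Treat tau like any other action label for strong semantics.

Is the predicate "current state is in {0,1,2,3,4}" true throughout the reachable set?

Safe = {0,1,2,3,4}
R = {0,4,5}
  0: safe
  4: safe
  5: outside
reach 5 via tau·a — violates

Answer: INVARIANT VIOLATED at state 5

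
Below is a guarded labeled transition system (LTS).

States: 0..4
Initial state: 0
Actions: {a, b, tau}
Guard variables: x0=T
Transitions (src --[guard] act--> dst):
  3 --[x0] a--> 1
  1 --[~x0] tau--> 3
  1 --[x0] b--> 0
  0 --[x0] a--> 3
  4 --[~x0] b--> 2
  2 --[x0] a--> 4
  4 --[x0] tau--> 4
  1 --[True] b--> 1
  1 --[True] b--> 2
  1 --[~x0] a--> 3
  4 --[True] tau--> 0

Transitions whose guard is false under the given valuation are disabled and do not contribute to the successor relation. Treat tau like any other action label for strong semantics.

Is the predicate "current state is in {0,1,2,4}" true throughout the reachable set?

Answer: INVARIANT VIOLATED at state 3

Trace:
Allowed set {0,1,2,4}
Reachable = {0,1,2,3,4}
  0: ok
  1: ok
  2: ok
  3: VIOLATES
  4: ok
witness against invariant: a → 3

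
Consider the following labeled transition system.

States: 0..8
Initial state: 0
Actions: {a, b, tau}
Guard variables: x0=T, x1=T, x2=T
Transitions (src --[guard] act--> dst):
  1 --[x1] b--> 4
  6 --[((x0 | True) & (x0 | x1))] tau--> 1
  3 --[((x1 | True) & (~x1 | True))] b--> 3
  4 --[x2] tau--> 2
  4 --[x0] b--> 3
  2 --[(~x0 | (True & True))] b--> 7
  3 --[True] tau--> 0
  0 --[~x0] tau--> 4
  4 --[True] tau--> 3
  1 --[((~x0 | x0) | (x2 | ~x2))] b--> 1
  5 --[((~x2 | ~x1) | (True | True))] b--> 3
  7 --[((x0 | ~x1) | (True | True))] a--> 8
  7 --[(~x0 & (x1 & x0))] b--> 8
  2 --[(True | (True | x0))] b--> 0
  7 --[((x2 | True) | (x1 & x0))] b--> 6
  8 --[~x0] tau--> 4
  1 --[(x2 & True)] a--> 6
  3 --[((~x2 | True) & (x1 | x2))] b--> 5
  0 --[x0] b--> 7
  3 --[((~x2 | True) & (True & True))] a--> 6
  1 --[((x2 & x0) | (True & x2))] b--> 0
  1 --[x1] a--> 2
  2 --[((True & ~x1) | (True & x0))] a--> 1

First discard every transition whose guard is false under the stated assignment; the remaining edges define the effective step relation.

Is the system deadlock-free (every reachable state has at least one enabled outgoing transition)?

Answer: DEADLOCK at state 8

Trace:
Reachable = {0,1,2,3,4,5,6,7,8}
  0: b→7  [deg 1]
  1: a→2  a→6  b→0  b→1  b→4  [deg 5]
  2: a→1  b→0  b→7  [deg 3]
  3: a→6  b→3  b→5  tau→0  [deg 4]
  4: b→3  tau→2  tau→3  [deg 3]
  5: b→3  [deg 1]
  6: tau→1  [deg 1]
  7: a→8  b→6  [deg 2]
  8: ∅  [deadlock]
trace reaching 8: b·a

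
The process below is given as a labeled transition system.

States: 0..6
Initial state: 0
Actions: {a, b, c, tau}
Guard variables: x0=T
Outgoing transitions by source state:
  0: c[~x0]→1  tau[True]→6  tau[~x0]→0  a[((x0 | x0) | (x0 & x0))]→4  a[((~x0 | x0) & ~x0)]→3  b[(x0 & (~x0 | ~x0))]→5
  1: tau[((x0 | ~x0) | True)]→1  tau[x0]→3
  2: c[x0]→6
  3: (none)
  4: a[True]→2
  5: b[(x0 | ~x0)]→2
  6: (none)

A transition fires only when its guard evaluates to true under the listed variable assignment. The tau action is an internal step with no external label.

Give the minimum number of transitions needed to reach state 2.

Answer: 2

Trace:
Breadth-first toward 2:
  Layer 0: {0}
  Layer 1: {4,6}
  Layer 2: {2}
depth(2)=2, e.g. a·a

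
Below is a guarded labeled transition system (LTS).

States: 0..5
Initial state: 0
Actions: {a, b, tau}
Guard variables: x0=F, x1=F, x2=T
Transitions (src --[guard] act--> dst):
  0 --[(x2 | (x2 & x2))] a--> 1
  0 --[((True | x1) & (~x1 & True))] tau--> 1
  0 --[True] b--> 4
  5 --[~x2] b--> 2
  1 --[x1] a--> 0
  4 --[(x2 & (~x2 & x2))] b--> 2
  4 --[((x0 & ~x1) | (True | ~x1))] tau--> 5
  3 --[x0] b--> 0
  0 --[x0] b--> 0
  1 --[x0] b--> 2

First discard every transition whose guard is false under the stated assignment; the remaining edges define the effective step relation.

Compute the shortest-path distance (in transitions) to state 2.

Breadth-first toward 2:
  L0 = {0}
  L1 = {1,4}
  L2 = {5}
2 never appears.

Answer: UNREACHABLE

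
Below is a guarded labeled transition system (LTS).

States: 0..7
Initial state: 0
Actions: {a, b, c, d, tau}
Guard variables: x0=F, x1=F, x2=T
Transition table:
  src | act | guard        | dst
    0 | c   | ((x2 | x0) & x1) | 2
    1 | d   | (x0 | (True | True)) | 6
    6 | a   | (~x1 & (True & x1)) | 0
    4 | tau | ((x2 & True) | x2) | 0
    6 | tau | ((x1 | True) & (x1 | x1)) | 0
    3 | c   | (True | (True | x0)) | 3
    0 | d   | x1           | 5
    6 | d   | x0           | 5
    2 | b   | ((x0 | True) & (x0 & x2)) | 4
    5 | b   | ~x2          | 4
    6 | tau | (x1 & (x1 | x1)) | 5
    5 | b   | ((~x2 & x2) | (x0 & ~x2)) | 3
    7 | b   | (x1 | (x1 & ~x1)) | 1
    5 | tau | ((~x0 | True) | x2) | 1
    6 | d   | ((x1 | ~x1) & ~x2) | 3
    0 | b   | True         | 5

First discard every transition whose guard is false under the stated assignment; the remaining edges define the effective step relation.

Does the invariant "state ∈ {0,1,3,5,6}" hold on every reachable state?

Safe = {0,1,3,5,6}
Reachable = {0,1,5,6}
  0: safe
  1: safe
  5: safe
  6: safe

Answer: INVARIANT HOLDS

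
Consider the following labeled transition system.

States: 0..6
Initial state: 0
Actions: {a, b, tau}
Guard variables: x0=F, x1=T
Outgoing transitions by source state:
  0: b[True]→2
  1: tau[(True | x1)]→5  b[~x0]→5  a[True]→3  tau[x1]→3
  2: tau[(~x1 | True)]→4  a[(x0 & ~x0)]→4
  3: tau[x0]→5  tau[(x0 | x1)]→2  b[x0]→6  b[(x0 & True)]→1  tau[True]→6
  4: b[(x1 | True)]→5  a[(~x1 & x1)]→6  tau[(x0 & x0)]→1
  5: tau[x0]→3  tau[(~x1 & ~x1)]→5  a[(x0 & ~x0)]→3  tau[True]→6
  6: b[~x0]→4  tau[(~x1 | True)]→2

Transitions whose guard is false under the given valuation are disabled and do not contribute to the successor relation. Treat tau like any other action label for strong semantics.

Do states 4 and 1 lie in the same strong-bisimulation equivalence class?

Answer: NOT BISIMILAR

Analysis:
Bisimulation quotient by refinement:
  P[0] = {{0,1,2,3,4,5,6}}
  P[1] = {{0,4},{1},{2,3,5},{6}}
  P[2] = {{0,4},{1},{2},{3},{5},{6}}
  P[3] = {{0},{1},{2},{3},{4},{5},{6}}
stable after 4 split(s): 7 block(s)
[4]={4}  [1]={1}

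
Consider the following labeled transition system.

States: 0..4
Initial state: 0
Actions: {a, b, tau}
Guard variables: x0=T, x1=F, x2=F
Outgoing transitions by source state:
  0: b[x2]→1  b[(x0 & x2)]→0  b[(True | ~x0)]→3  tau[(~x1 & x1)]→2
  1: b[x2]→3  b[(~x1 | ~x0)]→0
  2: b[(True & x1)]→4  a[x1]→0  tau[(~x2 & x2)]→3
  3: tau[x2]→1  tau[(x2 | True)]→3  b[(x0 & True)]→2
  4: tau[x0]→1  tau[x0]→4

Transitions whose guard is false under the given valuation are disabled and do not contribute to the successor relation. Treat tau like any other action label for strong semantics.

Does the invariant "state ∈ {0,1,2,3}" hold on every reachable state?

Answer: INVARIANT HOLDS

Analysis:
Inv-set: {0,1,2,3}
Reachable = {0,2,3}
  0: ✓
  2: ✓
  3: ✓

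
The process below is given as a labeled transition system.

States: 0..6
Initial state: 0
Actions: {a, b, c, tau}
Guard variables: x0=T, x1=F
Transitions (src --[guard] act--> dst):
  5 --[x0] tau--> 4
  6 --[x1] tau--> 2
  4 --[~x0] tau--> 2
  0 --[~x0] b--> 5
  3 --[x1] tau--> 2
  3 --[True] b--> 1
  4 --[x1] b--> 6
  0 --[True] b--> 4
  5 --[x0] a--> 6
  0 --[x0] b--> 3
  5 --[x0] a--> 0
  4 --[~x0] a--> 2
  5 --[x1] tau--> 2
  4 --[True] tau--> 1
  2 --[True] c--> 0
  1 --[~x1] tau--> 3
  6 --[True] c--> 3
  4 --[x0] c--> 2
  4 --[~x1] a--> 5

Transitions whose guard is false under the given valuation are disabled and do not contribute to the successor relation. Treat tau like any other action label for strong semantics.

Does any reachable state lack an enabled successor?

Answer: DEADLOCK-FREE

Working:
Reachable = {0,1,2,3,4,5,6}
  0: b→3  b→4  [2 out]
  1: tau→3  [1 out]
  2: c→0  [1 out]
  3: b→1  [1 out]
  4: a→5  c→2  tau→1  [3 out]
  5: a→0  a→6  tau→4  [3 out]
  6: c→3  [1 out]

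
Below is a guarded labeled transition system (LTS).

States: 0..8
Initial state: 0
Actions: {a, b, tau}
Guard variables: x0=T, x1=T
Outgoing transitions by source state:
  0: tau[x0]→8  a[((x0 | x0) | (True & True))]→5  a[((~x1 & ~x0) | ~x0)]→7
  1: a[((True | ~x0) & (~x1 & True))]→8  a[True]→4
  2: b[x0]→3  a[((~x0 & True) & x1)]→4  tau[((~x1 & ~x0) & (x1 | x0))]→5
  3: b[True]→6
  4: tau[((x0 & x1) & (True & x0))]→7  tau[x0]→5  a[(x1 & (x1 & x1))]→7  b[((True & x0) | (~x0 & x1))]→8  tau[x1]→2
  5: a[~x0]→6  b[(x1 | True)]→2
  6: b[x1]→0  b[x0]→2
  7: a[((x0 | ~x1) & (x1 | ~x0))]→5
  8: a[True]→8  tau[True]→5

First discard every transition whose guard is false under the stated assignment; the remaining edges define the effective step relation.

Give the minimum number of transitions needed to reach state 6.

Answer: 4

Working:
Breadth-first toward 6:
  L0 = {0}
  L1 = {5,8}
  L2 = {2}
  L3 = {3}
  L4 = {6}
6 enters at depth 4; path a·b·b·b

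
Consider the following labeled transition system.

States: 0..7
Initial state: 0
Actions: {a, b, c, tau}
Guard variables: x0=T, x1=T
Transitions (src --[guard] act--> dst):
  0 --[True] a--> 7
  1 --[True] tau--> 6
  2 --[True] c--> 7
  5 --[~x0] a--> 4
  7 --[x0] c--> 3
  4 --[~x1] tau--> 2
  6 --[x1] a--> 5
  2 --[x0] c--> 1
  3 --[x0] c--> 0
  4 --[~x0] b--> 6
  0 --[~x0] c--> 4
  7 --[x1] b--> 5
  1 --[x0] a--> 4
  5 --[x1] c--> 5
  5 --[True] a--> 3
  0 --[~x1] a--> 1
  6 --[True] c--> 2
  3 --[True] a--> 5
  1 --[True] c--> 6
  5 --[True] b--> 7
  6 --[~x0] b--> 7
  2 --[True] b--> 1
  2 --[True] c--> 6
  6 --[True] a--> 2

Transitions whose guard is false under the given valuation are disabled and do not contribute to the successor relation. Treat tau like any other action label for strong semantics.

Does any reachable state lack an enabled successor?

Reach set: {0,3,5,7}
  0: a→7  [1 out]
  3: a→5  c→0  [2 out]
  5: a→3  b→7  c→5  [3 out]
  7: b→5  c→3  [2 out]

Answer: DEADLOCK-FREE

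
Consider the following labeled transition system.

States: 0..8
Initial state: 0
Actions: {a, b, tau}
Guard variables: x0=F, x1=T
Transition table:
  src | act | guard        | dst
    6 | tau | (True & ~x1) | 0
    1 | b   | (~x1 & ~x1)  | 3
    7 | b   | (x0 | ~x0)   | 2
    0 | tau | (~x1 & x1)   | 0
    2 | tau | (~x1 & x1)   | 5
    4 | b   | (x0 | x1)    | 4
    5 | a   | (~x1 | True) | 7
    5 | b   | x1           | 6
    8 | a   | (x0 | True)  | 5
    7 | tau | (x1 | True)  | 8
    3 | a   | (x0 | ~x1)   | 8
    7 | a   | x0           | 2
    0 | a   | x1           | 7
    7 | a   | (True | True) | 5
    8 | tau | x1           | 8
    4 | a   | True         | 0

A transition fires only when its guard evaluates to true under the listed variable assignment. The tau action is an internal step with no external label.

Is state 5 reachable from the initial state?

Answer: REACHABLE

Analysis:
Guard filter leaves 10 enabled edge(s).
depth 0: {0}
depth 1: {7}  now seen {0,7}
depth 2: {2,5,8}  now seen {0,2,5,7,8}
depth 3: {6}  now seen {0,2,5,6,7,8}
R = {0,2,5,6,7,8}
trace reaching 5: a·a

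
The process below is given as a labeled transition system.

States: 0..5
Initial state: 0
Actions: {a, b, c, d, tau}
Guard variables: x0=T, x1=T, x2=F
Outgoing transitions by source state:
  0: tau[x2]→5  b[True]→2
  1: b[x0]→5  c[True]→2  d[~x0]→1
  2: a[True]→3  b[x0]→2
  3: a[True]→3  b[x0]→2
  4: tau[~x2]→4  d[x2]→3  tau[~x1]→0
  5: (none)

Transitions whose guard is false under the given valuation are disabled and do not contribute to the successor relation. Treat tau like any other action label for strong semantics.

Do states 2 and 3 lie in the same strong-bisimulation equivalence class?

Answer: BISIMILAR

Analysis:
Compute ~ classes (split until stable):
  P[0] = {{0,1,2,3,4,5}}
  P[1] = {{0},{1},{2,3},{4},{5}}
Fixed point at round 2; 5 class(es).
class of 2: {2,3}; class of 3: {2,3}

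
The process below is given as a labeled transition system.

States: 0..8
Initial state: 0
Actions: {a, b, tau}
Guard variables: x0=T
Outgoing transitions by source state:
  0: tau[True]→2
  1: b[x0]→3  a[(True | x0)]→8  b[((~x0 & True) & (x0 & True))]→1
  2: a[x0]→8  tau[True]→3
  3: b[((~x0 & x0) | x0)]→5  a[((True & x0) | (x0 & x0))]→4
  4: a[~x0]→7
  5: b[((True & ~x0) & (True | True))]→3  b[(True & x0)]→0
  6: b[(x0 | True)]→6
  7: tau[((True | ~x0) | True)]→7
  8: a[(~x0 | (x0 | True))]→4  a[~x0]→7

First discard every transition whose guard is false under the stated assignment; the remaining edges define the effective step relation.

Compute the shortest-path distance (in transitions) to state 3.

Layered search for 3:
  L0 = {0}
  L1 = {2}
  L2 = {3,8}
first hit 3 at d=2 via tau·tau

Answer: 2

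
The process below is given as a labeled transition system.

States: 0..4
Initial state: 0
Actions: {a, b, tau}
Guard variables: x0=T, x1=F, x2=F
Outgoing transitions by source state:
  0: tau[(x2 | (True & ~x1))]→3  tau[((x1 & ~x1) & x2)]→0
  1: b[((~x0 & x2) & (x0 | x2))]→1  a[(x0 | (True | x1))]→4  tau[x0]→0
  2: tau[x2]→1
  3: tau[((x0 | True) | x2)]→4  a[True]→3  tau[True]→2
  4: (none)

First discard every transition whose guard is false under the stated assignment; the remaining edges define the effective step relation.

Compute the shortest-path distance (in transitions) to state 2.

Answer: 2

Working:
Layered search for 2:
  depth 0: {0}
  depth 1: {3}
  depth 2: {2,4}
2 enters at depth 2; path tau·tau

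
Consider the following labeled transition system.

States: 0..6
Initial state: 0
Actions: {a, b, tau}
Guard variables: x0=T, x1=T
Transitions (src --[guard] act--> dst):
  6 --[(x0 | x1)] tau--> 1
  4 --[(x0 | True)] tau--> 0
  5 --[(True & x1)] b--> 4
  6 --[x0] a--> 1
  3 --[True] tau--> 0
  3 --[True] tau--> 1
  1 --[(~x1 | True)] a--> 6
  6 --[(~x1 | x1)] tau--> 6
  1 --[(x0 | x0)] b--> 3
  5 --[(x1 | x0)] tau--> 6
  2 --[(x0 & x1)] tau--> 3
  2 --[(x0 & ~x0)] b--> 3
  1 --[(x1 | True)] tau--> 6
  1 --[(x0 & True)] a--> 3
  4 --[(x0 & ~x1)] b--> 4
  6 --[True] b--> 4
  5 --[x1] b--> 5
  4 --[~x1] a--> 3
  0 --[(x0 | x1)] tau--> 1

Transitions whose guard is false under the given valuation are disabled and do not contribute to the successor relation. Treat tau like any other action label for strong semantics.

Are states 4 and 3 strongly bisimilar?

Refine partition for ~:
  P[0] = {{0,1,2,3,4,5,6}}
  P[1] = {{0,2,3,4},{1,6},{5}}
  P[2] = {{0},{1},{2,4},{3},{5},{6}}
  P[3] = {{0},{1},{2},{3},{4},{5},{6}}
Fixed point at round 4; 7 class(es).
class of 4: {4}; class of 3: {3}

Answer: NOT BISIMILAR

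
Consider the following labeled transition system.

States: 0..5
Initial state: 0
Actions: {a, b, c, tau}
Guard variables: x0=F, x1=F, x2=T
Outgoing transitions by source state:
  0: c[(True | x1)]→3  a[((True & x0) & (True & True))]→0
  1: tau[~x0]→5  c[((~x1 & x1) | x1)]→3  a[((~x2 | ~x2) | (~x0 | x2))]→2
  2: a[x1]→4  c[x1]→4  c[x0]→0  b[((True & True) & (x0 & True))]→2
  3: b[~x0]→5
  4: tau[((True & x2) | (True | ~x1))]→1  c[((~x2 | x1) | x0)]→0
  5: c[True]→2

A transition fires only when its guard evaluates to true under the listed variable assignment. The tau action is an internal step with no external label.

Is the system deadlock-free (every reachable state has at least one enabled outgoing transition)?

Answer: DEADLOCK at state 2

Trace:
Reach set: {0,2,3,5}
  0: c→3  [1 out]
  2: ∅  [deadlock]
  3: b→5  [1 out]
  5: c→2  [1 out]
Path to 2: c·b·c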